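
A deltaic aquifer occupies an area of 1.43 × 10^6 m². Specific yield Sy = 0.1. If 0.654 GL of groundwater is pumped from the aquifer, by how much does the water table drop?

ΔV = 0.654 GL = 6.54 × 10^5 m³
Δh = ΔV / (Sy × A) = 6.54 × 10^5 m³ / (0.1 × 1.43 × 10^6 m²) = 4.573 m

Δh ≈ 4.57 m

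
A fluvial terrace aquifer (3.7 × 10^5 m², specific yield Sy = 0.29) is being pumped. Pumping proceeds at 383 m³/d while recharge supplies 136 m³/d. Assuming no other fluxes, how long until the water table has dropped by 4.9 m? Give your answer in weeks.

t ≈ 304 weeks

ΔV = Sy × A × Δh = 0.29 × 3.7 × 10^5 × 4.9 = 5.258 × 10^5 m³
Net withdrawal = 383 − 136 = 247 m³/d
t = ΔV / Q = 5.258 × 10^5 m³ / 247 m³/d = 2129 d
t = 2129 d ≈ 304.1 weeks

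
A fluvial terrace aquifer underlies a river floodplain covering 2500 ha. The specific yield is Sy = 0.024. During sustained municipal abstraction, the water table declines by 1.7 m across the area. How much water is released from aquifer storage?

ΔV ≈ 1.02 × 10^6 m³

A = 2500 ha = 2.5 × 10^7 m²
ΔV = Sy × A × Δh = 0.024 × 2.5 × 10^7 m² × 1.7 m = 1.02 × 10^6 m³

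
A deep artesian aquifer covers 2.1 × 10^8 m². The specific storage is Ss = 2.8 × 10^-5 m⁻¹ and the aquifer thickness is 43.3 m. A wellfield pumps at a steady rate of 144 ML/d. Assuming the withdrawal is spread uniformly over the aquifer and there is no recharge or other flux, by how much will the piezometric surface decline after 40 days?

S = Ss × b = 2.8 × 10^-5 m⁻¹ × 43.3 m = 1.212 × 10^-3
Q = 144 ML/d = 1.44 × 10^5 m³/d
ΔV = Q × t = 1.44 × 10^5 m³/d × 40 d = 5.76 × 10^6 m³
Δh = ΔV / (S × A) = 5.76 × 10^6 / (0.001212 × 2.1 × 10^8) = 22.62 m

Δh ≈ 22.6 m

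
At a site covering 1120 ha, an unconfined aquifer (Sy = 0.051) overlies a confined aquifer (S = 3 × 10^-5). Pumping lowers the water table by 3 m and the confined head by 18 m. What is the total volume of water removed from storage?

A = 1120 ha = 1.12 × 10^7 m²
Unconfined: ΔV_u = Sy × A × Δh_u = 0.051 × 1.12 × 10^7 × 3 = 1.714 × 10^6 m³
Confined: ΔV_c = S × A × Δh_c = 3 × 10^-5 × 1.12 × 10^7 × 18 = 6048 m³
Total ΔV = 1.714 × 10^6 + 6048 = 1.72 × 10^6 m³

ΔV ≈ 1.72 × 10^6 m³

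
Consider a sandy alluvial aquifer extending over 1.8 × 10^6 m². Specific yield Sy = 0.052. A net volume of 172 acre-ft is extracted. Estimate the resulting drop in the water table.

Δh ≈ 2.27 m

ΔV = 172 acre-ft = 2.122 × 10^5 m³
Δh = ΔV / (Sy × A) = 2.122 × 10^5 m³ / (0.052 × 1.8 × 10^6 m²) = 2.267 m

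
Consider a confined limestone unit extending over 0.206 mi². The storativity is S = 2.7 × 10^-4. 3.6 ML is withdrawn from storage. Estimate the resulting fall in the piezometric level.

Δh ≈ 25 m

A = 0.206 mi² = 5.335 × 10^5 m²
ΔV = 3.6 ML = 3600 m³
Δh = ΔV / (S × A) = 3600 m³ / (2.7 × 10^-4 × 5.335 × 10^5 m²) = 24.99 m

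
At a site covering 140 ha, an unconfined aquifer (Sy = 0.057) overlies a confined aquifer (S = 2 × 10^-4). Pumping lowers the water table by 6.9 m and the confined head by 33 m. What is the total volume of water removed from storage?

ΔV ≈ 5.6 × 10^5 m³

A = 140 ha = 1.4 × 10^6 m²
Unconfined: ΔV_u = Sy × A × Δh_u = 0.057 × 1.4 × 10^6 × 6.9 = 5.506 × 10^5 m³
Confined: ΔV_c = S × A × Δh_c = 2 × 10^-4 × 1.4 × 10^6 × 33 = 9240 m³
Total ΔV = 5.506 × 10^5 + 9240 = 5.599 × 10^5 m³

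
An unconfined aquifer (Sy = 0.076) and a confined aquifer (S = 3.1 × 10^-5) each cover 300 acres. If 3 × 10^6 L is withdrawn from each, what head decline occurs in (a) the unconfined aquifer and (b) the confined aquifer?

A = 300 acres = 1.214 × 10^6 m²
ΔV = 3 × 10^6 L = 3000 m³
Unconfined: Δh_u = ΔV/(Sy·A) = 3000/(0.076 × 1.214 × 10^6) = 0.03251 m
Confined: Δh_c = ΔV/(S·A) = 3000/(3.1 × 10^-5 × 1.214 × 10^6) = 79.71 m

Δh_u ≈ 0.0325 m; Δh_c ≈ 79.7 m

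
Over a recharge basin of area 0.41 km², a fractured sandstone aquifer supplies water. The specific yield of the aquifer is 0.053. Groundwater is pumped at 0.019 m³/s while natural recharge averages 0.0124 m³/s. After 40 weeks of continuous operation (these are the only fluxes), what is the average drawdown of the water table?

A = 0.41 km² = 4.1 × 10^5 m²
Net abstraction = 0.019 − 0.0124 = 0.0066 m³/s
Q_net = 0.0066 m³/s = 570.2 m³/d
t = 40 weeks = 280 d
ΔV = Q × t = 570.2 m³/d × 280 d = 1.597 × 10^5 m³
Δh = ΔV / (Sy × A) = 1.597 × 10^5 / (0.053 × 4.1 × 10^5) = 7.348 m

Δh ≈ 7.35 m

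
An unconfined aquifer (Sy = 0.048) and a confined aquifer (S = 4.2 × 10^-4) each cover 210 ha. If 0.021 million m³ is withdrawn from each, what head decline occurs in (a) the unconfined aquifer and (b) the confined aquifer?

Δh_u ≈ 0.208 m; Δh_c ≈ 23.8 m

A = 210 ha = 2.1 × 10^6 m²
ΔV = 0.021 million m³ = 21000 m³
Unconfined: Δh_u = ΔV/(Sy·A) = 21000/(0.048 × 2.1 × 10^6) = 0.2083 m
Confined: Δh_c = ΔV/(S·A) = 21000/(4.2 × 10^-4 × 2.1 × 10^6) = 23.81 m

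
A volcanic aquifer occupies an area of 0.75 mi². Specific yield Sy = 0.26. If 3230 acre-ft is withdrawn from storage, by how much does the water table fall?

Δh ≈ 7.89 m

A = 0.75 mi² = 1.942 × 10^6 m²
ΔV = 3230 acre-ft = 3.984 × 10^6 m³
Δh = ΔV / (Sy × A) = 3.984 × 10^6 m³ / (0.26 × 1.942 × 10^6 m²) = 7.889 m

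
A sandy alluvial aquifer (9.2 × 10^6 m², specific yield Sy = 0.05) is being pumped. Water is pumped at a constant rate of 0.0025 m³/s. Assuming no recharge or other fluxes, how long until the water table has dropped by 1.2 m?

t ≈ 2560 days

ΔV = Sy × A × Δh = 0.05 × 9.2 × 10^6 × 1.2 = 5.52 × 10^5 m³
Q = 0.0025 m³/s = 216 m³/d
t = ΔV / Q = 5.52 × 10^5 m³ / 216 m³/d = 2556 d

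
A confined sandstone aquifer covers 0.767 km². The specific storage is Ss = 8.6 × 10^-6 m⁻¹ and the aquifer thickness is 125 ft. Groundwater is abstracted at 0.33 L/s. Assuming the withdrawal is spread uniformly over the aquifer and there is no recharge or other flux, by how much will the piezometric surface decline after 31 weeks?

b = 125 ft = 38.1 m
S = Ss × b = 8.6 × 10^-6 m⁻¹ × 38.1 m = 3.277 × 10^-4
A = 0.767 km² = 7.67 × 10^5 m²
Q = 0.33 L/s = 28.51 m³/d
t = 31 weeks = 217 d
ΔV = Q × t = 28.51 m³/d × 217 d = 6187 m³
Δh = ΔV / (S × A) = 6187 / (3.277 × 10^-4 × 7.67 × 10^5) = 24.62 m

Δh ≈ 24.6 m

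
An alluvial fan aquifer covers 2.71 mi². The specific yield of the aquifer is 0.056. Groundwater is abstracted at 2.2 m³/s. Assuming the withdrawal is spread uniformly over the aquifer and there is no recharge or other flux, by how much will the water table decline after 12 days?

Δh ≈ 5.8 m

A = 2.71 mi² = 7.019 × 10^6 m²
Q = 2.2 m³/s = 1.901 × 10^5 m³/d
ΔV = Q × t = 1.901 × 10^5 m³/d × 12 d = 2.281 × 10^6 m³
Δh = ΔV / (Sy × A) = 2.281 × 10^6 / (0.056 × 7.019 × 10^6) = 5.803 m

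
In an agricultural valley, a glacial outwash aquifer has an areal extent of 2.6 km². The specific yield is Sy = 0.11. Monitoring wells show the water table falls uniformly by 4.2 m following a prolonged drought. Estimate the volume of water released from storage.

ΔV ≈ 1.2 × 10^6 m³

A = 2.6 km² = 2.6 × 10^6 m²
ΔV = Sy × A × Δh = 0.11 × 2.6 × 10^6 m² × 4.2 m = 1.201 × 10^6 m³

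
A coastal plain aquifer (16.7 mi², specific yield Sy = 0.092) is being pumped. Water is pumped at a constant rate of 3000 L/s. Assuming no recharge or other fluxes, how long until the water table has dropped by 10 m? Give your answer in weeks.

t ≈ 21.9 weeks

A = 16.7 mi² = 4.325 × 10^7 m²
ΔV = Sy × A × Δh = 0.092 × 4.325 × 10^7 × 10 = 3.979 × 10^7 m³
Q = 3000 L/s = 2.592 × 10^5 m³/d
t = ΔV / Q = 3.979 × 10^7 m³ / 2.592 × 10^5 m³/d = 153.5 d
t = 153.5 d ≈ 21.93 weeks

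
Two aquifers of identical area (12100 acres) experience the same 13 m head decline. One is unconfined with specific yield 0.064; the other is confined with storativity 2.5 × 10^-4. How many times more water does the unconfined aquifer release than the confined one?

ΔV_u / ΔV_c ≈ 256

A = 12100 acres = 4.897 × 10^7 m²
Unconfined: ΔV_u = Sy × A × Δh = 0.064 × 4.897 × 10^7 × 13 = 4.074 × 10^7 m³
Confined: ΔV_c = S × A × Δh = 2.5 × 10^-4 × 4.897 × 10^7 × 13 = 1.591 × 10^5 m³
Ratio = ΔV_u / ΔV_c = Sy / S = 0.064 / 2.5 × 10^-4 = 256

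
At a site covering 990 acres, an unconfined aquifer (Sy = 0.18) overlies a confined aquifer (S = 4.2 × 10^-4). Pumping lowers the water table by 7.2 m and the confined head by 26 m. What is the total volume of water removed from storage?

A = 990 acres = 4.006 × 10^6 m²
Unconfined: ΔV_u = Sy × A × Δh_u = 0.18 × 4.006 × 10^6 × 7.2 = 5.192 × 10^6 m³
Confined: ΔV_c = S × A × Δh_c = 4.2 × 10^-4 × 4.006 × 10^6 × 26 = 43750 m³
Total ΔV = 5.192 × 10^6 + 43750 = 5.236 × 10^6 m³

ΔV ≈ 5.24 × 10^6 m³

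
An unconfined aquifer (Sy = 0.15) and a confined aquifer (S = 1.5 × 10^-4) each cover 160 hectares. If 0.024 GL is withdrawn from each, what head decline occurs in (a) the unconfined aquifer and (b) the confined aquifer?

Δh_u ≈ 0.1 m; Δh_c ≈ 100 m

A = 160 hectares = 1.6 × 10^6 m²
ΔV = 0.024 GL = 24000 m³
Unconfined: Δh_u = ΔV/(Sy·A) = 24000/(0.15 × 1.6 × 10^6) = 0.1 m
Confined: Δh_c = ΔV/(S·A) = 24000/(1.5 × 10^-4 × 1.6 × 10^6) = 100 m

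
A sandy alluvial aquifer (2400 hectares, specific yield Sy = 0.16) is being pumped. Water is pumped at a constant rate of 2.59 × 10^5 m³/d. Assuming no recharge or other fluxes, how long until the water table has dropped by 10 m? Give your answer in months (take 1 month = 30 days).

t ≈ 4.94 months

A = 2400 hectares = 2.4 × 10^7 m²
ΔV = Sy × A × Δh = 0.16 × 2.4 × 10^7 × 10 = 3.84 × 10^7 m³
t = ΔV / Q = 3.84 × 10^7 m³ / 2.59 × 10^5 m³/d = 148.3 d
t = 148.3 d ≈ 4.942 months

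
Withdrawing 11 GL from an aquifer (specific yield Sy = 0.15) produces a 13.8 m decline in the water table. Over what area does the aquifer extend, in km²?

A ≈ 5.31 km²

ΔV = 11 GL = 1.1 × 10^7 m³
A = ΔV / (Sy × Δh) = 1.1 × 10^7 / (0.15 × 13.8) = 5.314 × 10^6 m²
A = 5.314 × 10^6 m² = 5.314 km²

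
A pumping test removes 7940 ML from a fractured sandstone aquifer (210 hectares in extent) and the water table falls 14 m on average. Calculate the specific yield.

Sy ≈ 0.27

A = 210 hectares = 2.1 × 10^6 m²
ΔV = 7940 ML = 7.94 × 10^6 m³
Sy = ΔV / (A × Δh) = 7.94 × 10^6 m³ / (2.1 × 10^6 m² × 14 m) = 0.2701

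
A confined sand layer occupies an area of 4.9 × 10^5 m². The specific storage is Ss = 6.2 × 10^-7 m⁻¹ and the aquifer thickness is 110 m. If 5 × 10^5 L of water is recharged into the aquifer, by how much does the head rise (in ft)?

Δh ≈ 49.1 ft

S = Ss × b = 6.2 × 10^-7 m⁻¹ × 110 m = 6.82 × 10^-5
ΔV = 5 × 10^5 L = 500 m³
Δh = ΔV / (S × A) = 500 m³ / (6.82 × 10^-5 × 4.9 × 10^5 m²) = 14.96 m
Δh = 14.96 m = 49.09 ft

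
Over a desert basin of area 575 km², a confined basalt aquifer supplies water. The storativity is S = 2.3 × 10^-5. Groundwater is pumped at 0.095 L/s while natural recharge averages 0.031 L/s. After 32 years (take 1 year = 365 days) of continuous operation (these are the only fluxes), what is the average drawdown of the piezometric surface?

Δh ≈ 4.88 m

A = 575 km² = 5.75 × 10^8 m²
Net abstraction = 0.095 − 0.031 = 0.064 L/s
Q_net = 0.064 L/s = 5.53 m³/d
t = 32 years = 11680 d
ΔV = Q × t = 5.53 m³/d × 11680 d = 64590 m³
Δh = ΔV / (S × A) = 64590 / (2.3 × 10^-5 × 5.75 × 10^8) = 4.884 m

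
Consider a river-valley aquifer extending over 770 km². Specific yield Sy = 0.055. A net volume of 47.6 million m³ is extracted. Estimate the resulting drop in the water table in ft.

Δh ≈ 3.69 ft

A = 770 km² = 7.7 × 10^8 m²
ΔV = 47.6 million m³ = 4.76 × 10^7 m³
Δh = ΔV / (Sy × A) = 4.76 × 10^7 m³ / (0.055 × 7.7 × 10^8 m²) = 1.124 m
Δh = 1.124 m = 3.688 ft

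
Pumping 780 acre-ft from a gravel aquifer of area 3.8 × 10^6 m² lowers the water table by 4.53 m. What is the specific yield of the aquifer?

Sy ≈ 0.056

ΔV = 780 acre-ft = 9.621 × 10^5 m³
Sy = ΔV / (A × Δh) = 9.621 × 10^5 m³ / (3.8 × 10^6 m² × 4.53 m) = 0.05589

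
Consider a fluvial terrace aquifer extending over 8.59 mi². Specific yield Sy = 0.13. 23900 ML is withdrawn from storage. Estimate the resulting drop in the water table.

A = 8.59 mi² = 2.225 × 10^7 m²
ΔV = 23900 ML = 2.39 × 10^7 m³
Δh = ΔV / (Sy × A) = 2.39 × 10^7 m³ / (0.13 × 2.225 × 10^7 m²) = 8.263 m

Δh ≈ 8.26 m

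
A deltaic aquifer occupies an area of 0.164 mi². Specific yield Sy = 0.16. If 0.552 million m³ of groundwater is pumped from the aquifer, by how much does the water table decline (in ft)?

A = 0.164 mi² = 4.248 × 10^5 m²
ΔV = 0.552 million m³ = 5.52 × 10^5 m³
Δh = ΔV / (Sy × A) = 5.52 × 10^5 m³ / (0.16 × 4.248 × 10^5 m²) = 8.122 m
Δh = 8.122 m = 26.65 ft

Δh ≈ 26.6 ft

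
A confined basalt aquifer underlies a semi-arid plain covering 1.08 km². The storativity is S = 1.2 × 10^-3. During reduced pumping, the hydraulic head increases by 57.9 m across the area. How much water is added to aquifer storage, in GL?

A = 1.08 km² = 1.08 × 10^6 m²
ΔV = S × A × Δh = 0.0012 × 1.08 × 10^6 m² × 57.9 m = 75040 m³
ΔV = 75040 m³ = 0.07504 GL

ΔV ≈ 0.075 GL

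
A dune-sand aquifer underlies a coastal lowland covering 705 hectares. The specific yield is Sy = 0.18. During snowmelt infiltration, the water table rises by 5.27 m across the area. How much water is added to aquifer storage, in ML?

ΔV ≈ 6690 ML

A = 705 hectares = 7.05 × 10^6 m²
ΔV = Sy × A × Δh = 0.18 × 7.05 × 10^6 m² × 5.27 m = 6.688 × 10^6 m³
ΔV = 6.688 × 10^6 m³ = 6688 ML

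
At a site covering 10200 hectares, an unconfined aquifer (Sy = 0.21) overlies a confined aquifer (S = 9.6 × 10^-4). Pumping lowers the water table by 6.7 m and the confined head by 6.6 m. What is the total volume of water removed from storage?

A = 10200 hectares = 1.02 × 10^8 m²
Unconfined: ΔV_u = Sy × A × Δh_u = 0.21 × 1.02 × 10^8 × 6.7 = 1.435 × 10^8 m³
Confined: ΔV_c = S × A × Δh_c = 9.6 × 10^-4 × 1.02 × 10^8 × 6.6 = 6.463 × 10^5 m³
Total ΔV = 1.435 × 10^8 + 6.463 × 10^5 = 1.442 × 10^8 m³

ΔV ≈ 1.44 × 10^8 m³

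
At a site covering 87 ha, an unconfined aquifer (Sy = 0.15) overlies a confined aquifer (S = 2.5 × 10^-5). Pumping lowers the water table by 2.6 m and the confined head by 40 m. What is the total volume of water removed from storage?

A = 87 ha = 8.7 × 10^5 m²
Unconfined: ΔV_u = Sy × A × Δh_u = 0.15 × 8.7 × 10^5 × 2.6 = 3.393 × 10^5 m³
Confined: ΔV_c = S × A × Δh_c = 2.5 × 10^-5 × 8.7 × 10^5 × 40 = 870 m³
Total ΔV = 3.393 × 10^5 + 870 = 3.402 × 10^5 m³

ΔV ≈ 3.4 × 10^5 m³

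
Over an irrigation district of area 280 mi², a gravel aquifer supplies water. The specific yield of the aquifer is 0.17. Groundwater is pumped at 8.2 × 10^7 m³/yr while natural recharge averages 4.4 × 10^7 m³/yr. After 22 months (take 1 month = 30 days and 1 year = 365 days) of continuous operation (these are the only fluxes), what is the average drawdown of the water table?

A = 280 mi² = 7.252 × 10^8 m²
Net abstraction = 8.2 × 10^7 − 4.4 × 10^7 = 3.8 × 10^7 m³/yr
Q_net = 3.8 × 10^7 m³/yr = 1.041 × 10^5 m³/d
t = 22 months = 660 d
ΔV = Q × t = 1.041 × 10^5 m³/d × 660 d = 6.871 × 10^7 m³
Δh = ΔV / (Sy × A) = 6.871 × 10^7 / (0.17 × 7.252 × 10^8) = 0.5574 m

Δh ≈ 0.557 m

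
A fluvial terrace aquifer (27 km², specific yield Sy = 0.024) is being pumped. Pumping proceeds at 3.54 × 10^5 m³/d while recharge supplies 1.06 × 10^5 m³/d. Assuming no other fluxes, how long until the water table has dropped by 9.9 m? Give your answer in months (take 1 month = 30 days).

A = 27 km² = 2.7 × 10^7 m²
ΔV = Sy × A × Δh = 0.024 × 2.7 × 10^7 × 9.9 = 6.415 × 10^6 m³
Net withdrawal = 3.54 × 10^5 − 1.06 × 10^5 = 2.48 × 10^5 m³/d
t = ΔV / Q = 6.415 × 10^6 m³ / 2.48 × 10^5 m³/d = 25.87 d
t = 25.87 d ≈ 0.8623 months

t ≈ 0.862 months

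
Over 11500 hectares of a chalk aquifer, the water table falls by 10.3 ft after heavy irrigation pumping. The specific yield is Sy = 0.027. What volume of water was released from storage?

ΔV ≈ 9.75 × 10^6 m³

A = 11500 hectares = 1.15 × 10^8 m²
Δh = 10.3 ft = 3.139 m
ΔV = Sy × A × Δh = 0.027 × 1.15 × 10^8 m² × 3.139 m = 9.748 × 10^6 m³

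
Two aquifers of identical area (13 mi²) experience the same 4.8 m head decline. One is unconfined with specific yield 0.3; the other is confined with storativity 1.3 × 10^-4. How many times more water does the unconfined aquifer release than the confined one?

A = 13 mi² = 3.367 × 10^7 m²
Unconfined: ΔV_u = Sy × A × Δh = 0.3 × 3.367 × 10^7 × 4.8 = 4.848 × 10^7 m³
Confined: ΔV_c = S × A × Δh = 1.3 × 10^-4 × 3.367 × 10^7 × 4.8 = 21010 m³
Ratio = ΔV_u / ΔV_c = Sy / S = 0.3 / 1.3 × 10^-4 = 2308

ΔV_u / ΔV_c ≈ 2310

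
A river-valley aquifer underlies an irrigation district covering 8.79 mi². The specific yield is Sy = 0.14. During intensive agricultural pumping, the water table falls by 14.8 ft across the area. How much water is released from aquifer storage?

A = 8.79 mi² = 2.277 × 10^7 m²
Δh = 14.8 ft = 4.511 m
ΔV = Sy × A × Δh = 0.14 × 2.277 × 10^7 m² × 4.511 m = 1.438 × 10^7 m³

ΔV ≈ 1.44 × 10^7 m³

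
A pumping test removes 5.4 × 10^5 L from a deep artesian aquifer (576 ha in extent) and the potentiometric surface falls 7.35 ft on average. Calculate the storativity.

S ≈ 4.2 × 10^-5

A = 576 ha = 5.76 × 10^6 m²
Δh = 7.35 ft = 2.24 m
ΔV = 5.4 × 10^5 L = 540 m³
S = ΔV / (A × Δh) = 540 m³ / (5.76 × 10^6 m² × 2.24 m) = 4.185 × 10^-5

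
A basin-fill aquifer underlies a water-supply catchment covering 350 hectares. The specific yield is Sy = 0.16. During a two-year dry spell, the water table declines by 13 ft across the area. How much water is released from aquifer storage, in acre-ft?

A = 350 hectares = 3.5 × 10^6 m²
Δh = 13 ft = 3.962 m
ΔV = Sy × A × Δh = 0.16 × 3.5 × 10^6 m² × 3.962 m = 2.219 × 10^6 m³
ΔV = 2.219 × 10^6 m³ = 1799 acre-ft

ΔV ≈ 1800 acre-ft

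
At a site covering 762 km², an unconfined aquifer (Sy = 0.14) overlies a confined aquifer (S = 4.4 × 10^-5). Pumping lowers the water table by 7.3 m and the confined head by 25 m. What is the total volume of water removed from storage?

ΔV ≈ 7.8 × 10^8 m³

A = 762 km² = 7.62 × 10^8 m²
Unconfined: ΔV_u = Sy × A × Δh_u = 0.14 × 7.62 × 10^8 × 7.3 = 7.788 × 10^8 m³
Confined: ΔV_c = S × A × Δh_c = 4.4 × 10^-5 × 7.62 × 10^8 × 25 = 8.382 × 10^5 m³
Total ΔV = 7.788 × 10^8 + 8.382 × 10^5 = 7.796 × 10^8 m³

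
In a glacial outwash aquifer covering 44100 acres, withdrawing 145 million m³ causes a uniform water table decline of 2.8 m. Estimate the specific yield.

Sy ≈ 0.29

A = 44100 acres = 1.785 × 10^8 m²
ΔV = 145 million m³ = 1.45 × 10^8 m³
Sy = ΔV / (A × Δh) = 1.45 × 10^8 m³ / (1.785 × 10^8 m² × 2.8 m) = 0.2902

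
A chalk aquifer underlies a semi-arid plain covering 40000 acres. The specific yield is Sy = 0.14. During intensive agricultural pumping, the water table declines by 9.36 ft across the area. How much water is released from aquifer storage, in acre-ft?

ΔV ≈ 52400 acre-ft

A = 40000 acres = 1.619 × 10^8 m²
Δh = 9.36 ft = 2.853 m
ΔV = Sy × A × Δh = 0.14 × 1.619 × 10^8 m² × 2.853 m = 6.465 × 10^7 m³
ΔV = 6.465 × 10^7 m³ = 52420 acre-ft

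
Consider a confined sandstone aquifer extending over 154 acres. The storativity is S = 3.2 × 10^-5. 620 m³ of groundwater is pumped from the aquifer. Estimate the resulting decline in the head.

A = 154 acres = 6.232 × 10^5 m²
Δh = ΔV / (S × A) = 620 m³ / (3.2 × 10^-5 × 6.232 × 10^5 m²) = 31.09 m

Δh ≈ 31.1 m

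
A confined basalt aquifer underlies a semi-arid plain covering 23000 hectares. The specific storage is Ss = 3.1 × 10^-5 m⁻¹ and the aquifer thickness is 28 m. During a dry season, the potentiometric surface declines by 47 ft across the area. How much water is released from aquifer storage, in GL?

ΔV ≈ 2.86 GL

S = Ss × b = 3.1 × 10^-5 m⁻¹ × 28 m = 8.68 × 10^-4
A = 23000 hectares = 2.3 × 10^8 m²
Δh = 47 ft = 14.33 m
ΔV = S × A × Δh = 8.68 × 10^-4 × 2.3 × 10^8 m² × 14.33 m = 2.86 × 10^6 m³
ΔV = 2.86 × 10^6 m³ = 2.86 GL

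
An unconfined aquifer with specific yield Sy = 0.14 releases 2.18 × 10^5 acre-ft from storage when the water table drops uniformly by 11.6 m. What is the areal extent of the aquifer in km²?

ΔV = 2.18 × 10^5 acre-ft = 2.689 × 10^8 m³
A = ΔV / (Sy × Δh) = 2.689 × 10^8 / (0.14 × 11.6) = 1.656 × 10^8 m²
A = 1.656 × 10^8 m² = 165.6 km²

A ≈ 166 km²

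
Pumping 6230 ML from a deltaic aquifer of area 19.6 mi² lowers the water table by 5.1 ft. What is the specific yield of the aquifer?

Sy ≈ 0.079

A = 19.6 mi² = 5.076 × 10^7 m²
Δh = 5.1 ft = 1.554 m
ΔV = 6230 ML = 6.23 × 10^6 m³
Sy = ΔV / (A × Δh) = 6.23 × 10^6 m³ / (5.076 × 10^7 m² × 1.554 m) = 0.07895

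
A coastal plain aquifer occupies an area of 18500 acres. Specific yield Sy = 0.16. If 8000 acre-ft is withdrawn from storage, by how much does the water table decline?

A = 18500 acres = 7.487 × 10^7 m²
ΔV = 8000 acre-ft = 9.868 × 10^6 m³
Δh = ΔV / (Sy × A) = 9.868 × 10^6 m³ / (0.16 × 7.487 × 10^7 m²) = 0.8238 m

Δh ≈ 0.824 m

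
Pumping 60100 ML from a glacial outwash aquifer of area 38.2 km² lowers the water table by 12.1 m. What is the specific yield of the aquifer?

A = 38.2 km² = 3.82 × 10^7 m²
ΔV = 60100 ML = 6.01 × 10^7 m³
Sy = ΔV / (A × Δh) = 6.01 × 10^7 m³ / (3.82 × 10^7 m² × 12.1 m) = 0.13

Sy ≈ 0.13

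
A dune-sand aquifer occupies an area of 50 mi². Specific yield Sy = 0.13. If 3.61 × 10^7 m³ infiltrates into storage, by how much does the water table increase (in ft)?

Δh ≈ 7.04 ft

A = 50 mi² = 1.295 × 10^8 m²
Δh = ΔV / (Sy × A) = 3.61 × 10^7 m³ / (0.13 × 1.295 × 10^8 m²) = 2.144 m
Δh = 2.144 m = 7.035 ft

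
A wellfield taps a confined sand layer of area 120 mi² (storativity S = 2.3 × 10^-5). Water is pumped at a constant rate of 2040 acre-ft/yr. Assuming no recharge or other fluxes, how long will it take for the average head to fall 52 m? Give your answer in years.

A = 120 mi² = 3.108 × 10^8 m²
ΔV = S × A × Δh = 2.3 × 10^-5 × 3.108 × 10^8 × 52 = 3.717 × 10^5 m³
Q = 2040 acre-ft/yr = 6894 m³/d
t = ΔV / Q = 3.717 × 10^5 m³ / 6894 m³/d = 53.92 d
t = 53.92 d ≈ 0.1477 years

t ≈ 0.148 years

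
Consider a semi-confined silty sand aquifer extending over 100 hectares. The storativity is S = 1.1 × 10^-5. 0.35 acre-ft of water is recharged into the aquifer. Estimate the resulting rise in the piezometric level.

Δh ≈ 39.2 m

A = 100 hectares = 1 × 10^6 m²
ΔV = 0.35 acre-ft = 431.7 m³
Δh = ΔV / (S × A) = 431.7 m³ / (1.1 × 10^-5 × 1 × 10^6 m²) = 39.25 m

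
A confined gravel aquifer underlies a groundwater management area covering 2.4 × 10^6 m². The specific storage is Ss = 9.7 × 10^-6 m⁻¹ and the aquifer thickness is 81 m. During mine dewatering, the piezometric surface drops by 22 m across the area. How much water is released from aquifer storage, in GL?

ΔV ≈ 0.0415 GL

S = Ss × b = 9.7 × 10^-6 m⁻¹ × 81 m = 7.857 × 10^-4
ΔV = S × A × Δh = 7.857 × 10^-4 × 2.4 × 10^6 m² × 22 m = 41480 m³
ΔV = 41480 m³ = 0.04148 GL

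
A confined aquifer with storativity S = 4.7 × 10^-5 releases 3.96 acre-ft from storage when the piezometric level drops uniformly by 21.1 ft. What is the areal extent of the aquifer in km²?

Δh = 21.1 ft = 6.431 m
ΔV = 3.96 acre-ft = 4885 m³
A = ΔV / (S × Δh) = 4885 / (4.7 × 10^-5 × 6.431) = 1.616 × 10^7 m²
A = 1.616 × 10^7 m² = 16.16 km²

A ≈ 16.2 km²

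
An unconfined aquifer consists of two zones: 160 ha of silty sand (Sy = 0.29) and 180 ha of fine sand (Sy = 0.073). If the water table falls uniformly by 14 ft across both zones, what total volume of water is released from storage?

ΔV ≈ 2.54 × 10^6 m³

A₁ = 160 ha = 1.6 × 10^6 m²; A₂ = 180 ha = 1.8 × 10^6 m²
Δh = 14 ft = 4.267 m
ΔV₁ = 0.29 × 1.6 × 10^6 × 4.267 = 1.98 × 10^6 m³
ΔV₂ = 0.073 × 1.8 × 10^6 × 4.267 = 5.607 × 10^5 m³
ΔV = ΔV₁ + ΔV₂ = 2.541 × 10^6 m³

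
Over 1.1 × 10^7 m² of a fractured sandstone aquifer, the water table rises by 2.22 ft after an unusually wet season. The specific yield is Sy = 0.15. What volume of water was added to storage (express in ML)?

Δh = 2.22 ft = 0.6767 m
ΔV = Sy × A × Δh = 0.15 × 1.1 × 10^7 m² × 0.6767 m = 1.116 × 10^6 m³
ΔV = 1.116 × 10^6 m³ = 1116 ML

ΔV ≈ 1120 ML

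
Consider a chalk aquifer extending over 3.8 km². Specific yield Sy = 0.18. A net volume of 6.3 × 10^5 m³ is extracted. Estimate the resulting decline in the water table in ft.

A = 3.8 km² = 3.8 × 10^6 m²
Δh = ΔV / (Sy × A) = 6.3 × 10^5 m³ / (0.18 × 3.8 × 10^6 m²) = 0.9211 m
Δh = 0.9211 m = 3.022 ft

Δh ≈ 3.02 ft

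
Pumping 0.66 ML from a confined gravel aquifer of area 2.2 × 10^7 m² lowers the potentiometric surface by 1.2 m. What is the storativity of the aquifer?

S ≈ 2.5 × 10^-5

ΔV = 0.66 ML = 660 m³
S = ΔV / (A × Δh) = 660 m³ / (2.2 × 10^7 m² × 1.2 m) = 2.5 × 10^-5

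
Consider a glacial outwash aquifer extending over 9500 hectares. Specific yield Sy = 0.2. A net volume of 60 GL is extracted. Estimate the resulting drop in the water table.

Δh ≈ 3.16 m

A = 9500 hectares = 9.5 × 10^7 m²
ΔV = 60 GL = 6 × 10^7 m³
Δh = ΔV / (Sy × A) = 6 × 10^7 m³ / (0.2 × 9.5 × 10^7 m²) = 3.158 m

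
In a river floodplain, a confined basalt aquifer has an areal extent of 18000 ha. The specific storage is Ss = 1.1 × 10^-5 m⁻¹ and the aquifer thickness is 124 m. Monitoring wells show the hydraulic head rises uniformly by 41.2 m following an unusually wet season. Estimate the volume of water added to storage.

ΔV ≈ 1.01 × 10^7 m³

S = Ss × b = 1.1 × 10^-5 m⁻¹ × 124 m = 1.364 × 10^-3
A = 18000 ha = 1.8 × 10^8 m²
ΔV = S × A × Δh = 0.001364 × 1.8 × 10^8 m² × 41.2 m = 1.012 × 10^7 m³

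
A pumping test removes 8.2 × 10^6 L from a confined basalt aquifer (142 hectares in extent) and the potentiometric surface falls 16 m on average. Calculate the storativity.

A = 142 hectares = 1.42 × 10^6 m²
ΔV = 8.2 × 10^6 L = 8200 m³
S = ΔV / (A × Δh) = 8200 m³ / (1.42 × 10^6 m² × 16 m) = 3.609 × 10^-4

S ≈ 3.6 × 10^-4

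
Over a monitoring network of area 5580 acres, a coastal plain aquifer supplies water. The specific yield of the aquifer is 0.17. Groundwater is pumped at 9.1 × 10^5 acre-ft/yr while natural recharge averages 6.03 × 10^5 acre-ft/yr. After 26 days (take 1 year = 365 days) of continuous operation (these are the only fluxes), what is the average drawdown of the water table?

A = 5580 acres = 2.258 × 10^7 m²
Net abstraction = 9.1 × 10^5 − 6.03 × 10^5 = 3.07 × 10^5 acre-ft/yr
Q_net = 3.07 × 10^5 acre-ft/yr = 1.037 × 10^6 m³/d
ΔV = Q × t = 1.037 × 10^6 m³/d × 26 d = 2.697 × 10^7 m³
Δh = ΔV / (Sy × A) = 2.697 × 10^7 / (0.17 × 2.258 × 10^7) = 7.027 m

Δh ≈ 7.03 m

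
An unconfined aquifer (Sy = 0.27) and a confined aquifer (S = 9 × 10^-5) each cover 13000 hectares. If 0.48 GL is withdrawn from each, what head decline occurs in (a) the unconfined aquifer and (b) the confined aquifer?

Δh_u ≈ 0.0137 m; Δh_c ≈ 41 m

A = 13000 hectares = 1.3 × 10^8 m²
ΔV = 0.48 GL = 4.8 × 10^5 m³
Unconfined: Δh_u = ΔV/(Sy·A) = 4.8 × 10^5/(0.27 × 1.3 × 10^8) = 0.01368 m
Confined: Δh_c = ΔV/(S·A) = 4.8 × 10^5/(9 × 10^-5 × 1.3 × 10^8) = 41.03 m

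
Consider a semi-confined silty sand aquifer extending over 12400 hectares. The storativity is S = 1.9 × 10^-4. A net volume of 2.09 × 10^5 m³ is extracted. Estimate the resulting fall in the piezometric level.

Δh ≈ 8.87 m

A = 12400 hectares = 1.24 × 10^8 m²
Δh = ΔV / (S × A) = 2.09 × 10^5 m³ / (1.9 × 10^-4 × 1.24 × 10^8 m²) = 8.871 m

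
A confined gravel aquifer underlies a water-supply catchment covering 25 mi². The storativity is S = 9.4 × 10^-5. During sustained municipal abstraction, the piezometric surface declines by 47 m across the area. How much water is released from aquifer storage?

ΔV ≈ 2.86 × 10^5 m³

A = 25 mi² = 6.475 × 10^7 m²
ΔV = S × A × Δh = 9.4 × 10^-5 × 6.475 × 10^7 m² × 47 m = 2.861 × 10^5 m³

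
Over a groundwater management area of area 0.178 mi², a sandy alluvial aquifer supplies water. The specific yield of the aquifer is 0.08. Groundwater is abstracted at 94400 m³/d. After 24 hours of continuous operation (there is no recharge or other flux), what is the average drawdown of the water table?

Δh ≈ 2.56 m

A = 0.178 mi² = 4.61 × 10^5 m²
t = 24 hours = 1 d
ΔV = Q × t = 94400 m³/d × 1 d = 94400 m³
Δh = ΔV / (Sy × A) = 94400 / (0.08 × 4.61 × 10^5) = 2.56 m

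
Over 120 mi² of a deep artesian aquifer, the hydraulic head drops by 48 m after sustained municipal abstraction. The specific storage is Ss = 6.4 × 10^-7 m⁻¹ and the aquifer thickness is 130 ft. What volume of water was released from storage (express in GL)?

b = 130 ft = 39.62 m
S = Ss × b = 6.4 × 10^-7 m⁻¹ × 39.62 m = 2.536 × 10^-5
A = 120 mi² = 3.108 × 10^8 m²
ΔV = S × A × Δh = 2.536 × 10^-5 × 3.108 × 10^8 m² × 48 m = 3.783 × 10^5 m³
ΔV = 3.783 × 10^5 m³ = 0.3783 GL

ΔV ≈ 0.378 GL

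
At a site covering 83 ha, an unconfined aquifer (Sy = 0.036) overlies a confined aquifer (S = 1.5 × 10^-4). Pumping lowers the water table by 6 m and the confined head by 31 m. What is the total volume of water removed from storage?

A = 83 ha = 8.3 × 10^5 m²
Unconfined: ΔV_u = Sy × A × Δh_u = 0.036 × 8.3 × 10^5 × 6 = 1.793 × 10^5 m³
Confined: ΔV_c = S × A × Δh_c = 1.5 × 10^-4 × 8.3 × 10^5 × 31 = 3859 m³
Total ΔV = 1.793 × 10^5 + 3859 = 1.831 × 10^5 m³

ΔV ≈ 1.83 × 10^5 m³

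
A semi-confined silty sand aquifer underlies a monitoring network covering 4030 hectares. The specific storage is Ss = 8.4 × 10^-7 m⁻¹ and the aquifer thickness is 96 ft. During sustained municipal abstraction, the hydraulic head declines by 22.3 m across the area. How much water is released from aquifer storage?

ΔV ≈ 22100 m³

b = 96 ft = 29.26 m
S = Ss × b = 8.4 × 10^-7 m⁻¹ × 29.26 m = 2.458 × 10^-5
A = 4030 hectares = 4.03 × 10^7 m²
ΔV = S × A × Δh = 2.458 × 10^-5 × 4.03 × 10^7 m² × 22.3 m = 22090 m³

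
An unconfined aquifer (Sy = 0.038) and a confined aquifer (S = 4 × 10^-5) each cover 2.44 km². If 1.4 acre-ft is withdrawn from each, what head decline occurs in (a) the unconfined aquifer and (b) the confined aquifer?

Δh_u ≈ 0.0186 m; Δh_c ≈ 17.7 m

A = 2.44 km² = 2.44 × 10^6 m²
ΔV = 1.4 acre-ft = 1727 m³
Unconfined: Δh_u = ΔV/(Sy·A) = 1727/(0.038 × 2.44 × 10^6) = 0.01862 m
Confined: Δh_c = ΔV/(S·A) = 1727/(4 × 10^-5 × 2.44 × 10^6) = 17.69 m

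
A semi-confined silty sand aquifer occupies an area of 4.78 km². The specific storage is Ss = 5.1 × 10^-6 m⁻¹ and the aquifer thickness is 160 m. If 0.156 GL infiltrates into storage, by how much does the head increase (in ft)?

S = Ss × b = 5.1 × 10^-6 m⁻¹ × 160 m = 8.16 × 10^-4
A = 4.78 km² = 4.78 × 10^6 m²
ΔV = 0.156 GL = 1.56 × 10^5 m³
Δh = ΔV / (S × A) = 1.56 × 10^5 m³ / (8.16 × 10^-4 × 4.78 × 10^6 m²) = 40 m
Δh = 40 m = 131.2 ft

Δh ≈ 131 ft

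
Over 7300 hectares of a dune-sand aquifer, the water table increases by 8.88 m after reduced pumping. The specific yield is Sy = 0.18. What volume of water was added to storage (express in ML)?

A = 7300 hectares = 7.3 × 10^7 m²
ΔV = Sy × A × Δh = 0.18 × 7.3 × 10^7 m² × 8.88 m = 1.167 × 10^8 m³
ΔV = 1.167 × 10^8 m³ = 1.167 × 10^5 ML

ΔV ≈ 1.17 × 10^5 ML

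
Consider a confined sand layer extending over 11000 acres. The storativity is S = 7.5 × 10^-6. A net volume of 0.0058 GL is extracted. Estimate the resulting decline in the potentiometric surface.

Δh ≈ 17.4 m

A = 11000 acres = 4.452 × 10^7 m²
ΔV = 0.0058 GL = 5800 m³
Δh = ΔV / (S × A) = 5800 m³ / (7.5 × 10^-6 × 4.452 × 10^7 m²) = 17.37 m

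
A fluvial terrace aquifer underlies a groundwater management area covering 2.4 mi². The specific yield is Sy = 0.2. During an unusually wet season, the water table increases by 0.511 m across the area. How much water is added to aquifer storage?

ΔV ≈ 6.35 × 10^5 m³

A = 2.4 mi² = 6.216 × 10^6 m²
ΔV = Sy × A × Δh = 0.2 × 6.216 × 10^6 m² × 0.511 m = 6.353 × 10^5 m³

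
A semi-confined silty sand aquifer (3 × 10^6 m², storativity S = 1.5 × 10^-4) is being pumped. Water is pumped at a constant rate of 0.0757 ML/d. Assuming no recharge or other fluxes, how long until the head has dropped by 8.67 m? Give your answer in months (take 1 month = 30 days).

t ≈ 1.72 months

ΔV = S × A × Δh = 1.5 × 10^-4 × 3 × 10^6 × 8.67 = 3901 m³
Q = 0.0757 ML/d = 75.7 m³/d
t = ΔV / Q = 3901 m³ / 75.7 m³/d = 51.54 d
t = 51.54 d ≈ 1.718 months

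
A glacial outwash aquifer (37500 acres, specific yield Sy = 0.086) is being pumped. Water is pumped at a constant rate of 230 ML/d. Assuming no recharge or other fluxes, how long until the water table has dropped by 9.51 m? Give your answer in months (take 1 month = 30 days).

A = 37500 acres = 1.518 × 10^8 m²
ΔV = Sy × A × Δh = 0.086 × 1.518 × 10^8 × 9.51 = 1.241 × 10^8 m³
Q = 230 ML/d = 2.3 × 10^5 m³/d
t = ΔV / Q = 1.241 × 10^8 m³ / 2.3 × 10^5 m³/d = 539.6 d
t = 539.6 d ≈ 17.99 months

t ≈ 18 months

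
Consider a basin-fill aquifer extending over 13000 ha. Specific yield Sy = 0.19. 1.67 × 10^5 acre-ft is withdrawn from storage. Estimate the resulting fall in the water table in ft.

A = 13000 ha = 1.3 × 10^8 m²
ΔV = 1.67 × 10^5 acre-ft = 2.06 × 10^8 m³
Δh = ΔV / (Sy × A) = 2.06 × 10^8 m³ / (0.19 × 1.3 × 10^8 m²) = 8.34 m
Δh = 8.34 m = 27.36 ft

Δh ≈ 27.4 ft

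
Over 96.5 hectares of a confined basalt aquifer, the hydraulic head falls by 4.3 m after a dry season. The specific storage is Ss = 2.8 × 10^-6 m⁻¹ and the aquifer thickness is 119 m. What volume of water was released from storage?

ΔV ≈ 1380 m³

S = Ss × b = 2.8 × 10^-6 m⁻¹ × 119 m = 3.332 × 10^-4
A = 96.5 hectares = 9.65 × 10^5 m²
ΔV = S × A × Δh = 3.332 × 10^-4 × 9.65 × 10^5 m² × 4.3 m = 1383 m³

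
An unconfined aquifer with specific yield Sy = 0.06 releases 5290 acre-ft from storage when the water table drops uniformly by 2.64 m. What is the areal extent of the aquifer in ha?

ΔV = 5290 acre-ft = 6.525 × 10^6 m³
A = ΔV / (Sy × Δh) = 6.525 × 10^6 / (0.06 × 2.64) = 4.119 × 10^7 m²
A = 4.119 × 10^7 m² = 4119 ha

A ≈ 4120 ha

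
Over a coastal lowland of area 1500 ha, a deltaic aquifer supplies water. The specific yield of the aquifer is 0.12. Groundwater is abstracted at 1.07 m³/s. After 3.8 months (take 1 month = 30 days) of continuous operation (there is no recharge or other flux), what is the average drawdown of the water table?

Δh ≈ 5.86 m

A = 1500 ha = 1.5 × 10^7 m²
Q = 1.07 m³/s = 92450 m³/d
t = 3.8 months = 114 d
ΔV = Q × t = 92450 m³/d × 114 d = 1.054 × 10^7 m³
Δh = ΔV / (Sy × A) = 1.054 × 10^7 / (0.12 × 1.5 × 10^7) = 5.855 m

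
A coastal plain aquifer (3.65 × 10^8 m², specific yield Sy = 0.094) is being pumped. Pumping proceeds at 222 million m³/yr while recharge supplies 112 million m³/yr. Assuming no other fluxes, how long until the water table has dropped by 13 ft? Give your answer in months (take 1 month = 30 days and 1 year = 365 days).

t ≈ 15 months

Δh = 13 ft = 3.962 m
ΔV = Sy × A × Δh = 0.094 × 3.65 × 10^8 × 3.962 = 1.359 × 10^8 m³
Net withdrawal = 222 − 112 = 110 million m³/yr = 3.014 × 10^5 m³/d
t = ΔV / Q = 1.359 × 10^8 m³ / 3.014 × 10^5 m³/d = 451.1 d
t = 451.1 d ≈ 15.04 months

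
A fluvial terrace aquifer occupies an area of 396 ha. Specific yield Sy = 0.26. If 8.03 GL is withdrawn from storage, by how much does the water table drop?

A = 396 ha = 3.96 × 10^6 m²
ΔV = 8.03 GL = 8.03 × 10^6 m³
Δh = ΔV / (Sy × A) = 8.03 × 10^6 m³ / (0.26 × 3.96 × 10^6 m²) = 7.799 m

Δh ≈ 7.8 m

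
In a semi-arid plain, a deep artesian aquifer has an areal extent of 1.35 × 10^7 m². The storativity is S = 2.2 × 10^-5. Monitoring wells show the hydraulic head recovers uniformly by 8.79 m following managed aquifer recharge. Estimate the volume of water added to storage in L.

ΔV ≈ 2.61 × 10^6 L

ΔV = S × A × Δh = 2.2 × 10^-5 × 1.35 × 10^7 m² × 8.79 m = 2611 m³
ΔV = 2611 m³ = 2.611 × 10^6 L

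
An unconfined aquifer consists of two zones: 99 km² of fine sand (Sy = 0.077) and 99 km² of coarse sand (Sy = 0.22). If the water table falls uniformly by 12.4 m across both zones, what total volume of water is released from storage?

ΔV ≈ 3.65 × 10^8 m³

A₁ = 99 km² = 9.9 × 10^7 m²; A₂ = 99 km² = 9.9 × 10^7 m²
ΔV₁ = 0.077 × 9.9 × 10^7 × 12.4 = 9.453 × 10^7 m³
ΔV₂ = 0.22 × 9.9 × 10^7 × 12.4 = 2.701 × 10^8 m³
ΔV = ΔV₁ + ΔV₂ = 3.646 × 10^8 m³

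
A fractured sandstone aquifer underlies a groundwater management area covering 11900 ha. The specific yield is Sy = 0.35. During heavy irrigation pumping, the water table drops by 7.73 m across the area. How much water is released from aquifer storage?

A = 11900 ha = 1.19 × 10^8 m²
ΔV = Sy × A × Δh = 0.35 × 1.19 × 10^8 m² × 7.73 m = 3.22 × 10^8 m³

ΔV ≈ 3.22 × 10^8 m³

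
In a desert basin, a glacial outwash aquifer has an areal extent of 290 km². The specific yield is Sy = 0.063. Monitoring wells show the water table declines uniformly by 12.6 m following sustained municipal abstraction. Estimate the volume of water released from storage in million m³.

A = 290 km² = 2.9 × 10^8 m²
ΔV = Sy × A × Δh = 0.063 × 2.9 × 10^8 m² × 12.6 m = 2.302 × 10^8 m³
ΔV = 2.302 × 10^8 m³ = 230.2 million m³

ΔV ≈ 230 million m³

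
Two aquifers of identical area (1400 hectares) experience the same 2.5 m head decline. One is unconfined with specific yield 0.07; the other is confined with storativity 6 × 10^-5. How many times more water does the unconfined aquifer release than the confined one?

ΔV_u / ΔV_c ≈ 1170

A = 1400 hectares = 1.4 × 10^7 m²
Unconfined: ΔV_u = Sy × A × Δh = 0.07 × 1.4 × 10^7 × 2.5 = 2.45 × 10^6 m³
Confined: ΔV_c = S × A × Δh = 6 × 10^-5 × 1.4 × 10^7 × 2.5 = 2100 m³
Ratio = ΔV_u / ΔV_c = Sy / S = 0.07 / 6 × 10^-5 = 1167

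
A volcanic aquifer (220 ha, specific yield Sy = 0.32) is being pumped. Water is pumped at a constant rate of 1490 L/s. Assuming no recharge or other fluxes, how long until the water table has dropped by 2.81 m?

t ≈ 15.4 days

A = 220 ha = 2.2 × 10^6 m²
ΔV = Sy × A × Δh = 0.32 × 2.2 × 10^6 × 2.81 = 1.978 × 10^6 m³
Q = 1490 L/s = 1.287 × 10^5 m³/d
t = ΔV / Q = 1.978 × 10^6 m³ / 1.287 × 10^5 m³/d = 15.37 d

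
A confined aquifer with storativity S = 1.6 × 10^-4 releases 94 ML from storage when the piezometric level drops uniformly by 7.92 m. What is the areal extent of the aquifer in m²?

ΔV = 94 ML = 94000 m³
A = ΔV / (S × Δh) = 94000 / (1.6 × 10^-4 × 7.92) = 7.418 × 10^7 m²

A ≈ 7.42 × 10^7 m²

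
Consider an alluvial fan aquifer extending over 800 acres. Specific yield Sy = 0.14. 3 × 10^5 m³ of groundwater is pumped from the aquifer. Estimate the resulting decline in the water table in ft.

Δh ≈ 2.17 ft

A = 800 acres = 3.237 × 10^6 m²
Δh = ΔV / (Sy × A) = 3 × 10^5 m³ / (0.14 × 3.237 × 10^6 m²) = 0.6619 m
Δh = 0.6619 m = 2.172 ft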